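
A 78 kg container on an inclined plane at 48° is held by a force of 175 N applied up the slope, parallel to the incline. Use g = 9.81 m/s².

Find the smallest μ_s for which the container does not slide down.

μ_s,min ≈ 0.769

N = m g cos θ = 512 N.
Friction must make up the shortfall along the incline: f = m g sin θ − P = 568.6 − 175 = 393.6 N.
At the threshold f = μ_s N, so μ_s,min = 393.6/512 = 0.769.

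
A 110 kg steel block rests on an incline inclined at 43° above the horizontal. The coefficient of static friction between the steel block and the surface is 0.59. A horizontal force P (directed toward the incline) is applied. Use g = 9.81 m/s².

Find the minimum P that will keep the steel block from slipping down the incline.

The steel block tends to slide down (tan θ > μ_s), so at the point of impending slip friction acts up-slope at its limit: f = μ_s N.
Perpendicular to the incline: N = m g cos θ + P sin θ.
Along the incline: P cos θ + μ_s N = m g sin θ, i.e. P cos θ + μ_s (m g cos θ + P sin θ) = m g sin θ.
Solving, P (cos θ + μ_s sin θ) = m g (sin θ − μ_s cos θ), so P = 1080×0.2505/1.134 = 238 N.

P_min ≈ 238 N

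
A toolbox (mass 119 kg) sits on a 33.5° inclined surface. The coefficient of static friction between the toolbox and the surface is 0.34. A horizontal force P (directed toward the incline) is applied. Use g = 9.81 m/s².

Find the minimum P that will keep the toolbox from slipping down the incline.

P_min ≈ 307 N

The toolbox tends to slide down (tan θ > μ_s), so at the point of impending slip friction acts up-slope at its limit: f = μ_s N.
Perpendicular to the incline: N = m g cos θ + P sin θ.
Along the incline: P cos θ + μ_s N = m g sin θ, i.e. P cos θ + μ_s (m g cos θ + P sin θ) = m g sin θ.
Solving, P (cos θ + μ_s sin θ) = m g (sin θ − μ_s cos θ), so P = 1170×0.2684/1.022 = 307 N.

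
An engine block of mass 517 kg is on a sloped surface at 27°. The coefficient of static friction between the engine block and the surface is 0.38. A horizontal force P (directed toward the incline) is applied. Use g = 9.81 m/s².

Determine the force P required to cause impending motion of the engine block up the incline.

At impending motion up the slope, friction acts down-slope at its limit: f = μ_s N.
Perpendicular to the incline: N = m g cos θ + P sin θ.
Along the incline: P cos θ = m g sin θ + μ_s N = m g sin θ + μ_s (m g cos θ + P sin θ).
Solving, P (cos θ − μ_s sin θ) = m g (sin θ + μ_s cos θ), so P = 517×9.81×(sin 27° + 0.38 cos 27°)/(cos 27° − 0.38 sin 27°) = 5070×0.7926/0.7185 = 5590 N.

P ≈ 5590 N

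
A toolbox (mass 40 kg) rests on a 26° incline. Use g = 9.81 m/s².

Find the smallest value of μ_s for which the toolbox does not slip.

μ_s,min ≈ 0.488

At the slip threshold m g sin θ = μ_s m g cos θ, so μ_s,min = tan θ.
μ_s,min = tan 26° = 0.488.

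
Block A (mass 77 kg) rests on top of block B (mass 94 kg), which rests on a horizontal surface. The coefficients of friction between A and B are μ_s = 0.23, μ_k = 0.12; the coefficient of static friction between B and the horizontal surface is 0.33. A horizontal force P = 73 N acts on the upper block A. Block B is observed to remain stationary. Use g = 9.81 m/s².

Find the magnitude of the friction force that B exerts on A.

f ≈ 73 N

Between the blocks, N₁ = m_A g = 755.4 N.
So the A–B interface can sustain at most μ_s N₁ = 173.7 N of static friction.
Since P = 73 N ≤ 173.7 N, A does not slip on B; friction on A equals P = 73 N.
By Newton's third law B feels 73 N forward from A. With B stationary, the floor's static friction on B balances it: f₂ = 73 N (well within μ_s(m_A+m_B)g = 553.6 N).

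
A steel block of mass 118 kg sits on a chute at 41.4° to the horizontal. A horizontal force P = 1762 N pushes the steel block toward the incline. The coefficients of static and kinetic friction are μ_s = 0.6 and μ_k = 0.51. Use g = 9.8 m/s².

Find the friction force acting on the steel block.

The horizontal push has a component P sin θ into the surface, so N = m g cos θ + P sin θ = 867.4 + 1165 = 2033 N.
Parallel to the incline: P cos θ − m g sin θ = 1322 − 764.7 = 557 N; the friction needed to balance this is 557 N acting down the slope.
The limit of static friction is μ_s N = 1220 N.
|f_req| = 557 ≤ 1220 N → the steel block is in equilibrium; friction equals the required value.

f ≈ 557 N (down the incline)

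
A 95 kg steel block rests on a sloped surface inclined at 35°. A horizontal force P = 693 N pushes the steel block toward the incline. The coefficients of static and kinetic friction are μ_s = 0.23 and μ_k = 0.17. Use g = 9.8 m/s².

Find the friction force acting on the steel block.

Normal direction: N = m g cos θ + P sin θ = 1160 N.
Parallel to the incline: P cos θ − m g sin θ = 567.7 − 534 = 33.67 N; the friction needed to balance this is 33.67 N acting down the slope.
The limit of static friction is μ_s N = 266.8 N.
Since 33.67 N is within the 266.8 N limit, the steel block stays put and friction is exactly 33.7 N.

f ≈ 33.7 N (down the incline)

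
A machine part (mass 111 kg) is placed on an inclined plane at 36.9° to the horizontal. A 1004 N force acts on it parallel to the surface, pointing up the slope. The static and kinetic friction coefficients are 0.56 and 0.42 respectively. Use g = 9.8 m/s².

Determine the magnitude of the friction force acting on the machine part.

f ≈ 351 N (down the incline)

The normal reaction is N = m g cos θ = 869.9 N.
The friction needed for equilibrium is m g sin θ − P = 653.1 − 1004 = -350.9 N, measured positive up-slope.
The static-friction ceiling is μ_s N = 0.56 × 869.9 = 487.1 N.
Since |-350.9| ≤ 487.1 N, the machine part remains in static equilibrium and friction takes exactly the required value.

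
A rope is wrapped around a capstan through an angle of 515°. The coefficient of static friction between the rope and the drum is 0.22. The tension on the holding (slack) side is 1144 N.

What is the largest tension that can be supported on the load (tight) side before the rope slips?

T_max ≈ 8260 N

At impending slip the capstan equation gives T₂/T₁ = e^{μβ} with β in radians.
β = 515° × π/180 = 8.988 rad.
e^{μβ} = e^{0.22×8.988} = 7.224.
T₂ = T₁ · e^{μβ} = 1144 × 7.224 = 8260 N.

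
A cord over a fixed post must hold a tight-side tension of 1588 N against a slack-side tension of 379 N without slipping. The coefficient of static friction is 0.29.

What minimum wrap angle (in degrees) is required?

T₂/T₁ = e^{μβ} → β = ln(T₂/T₁)/μ.
β = ln(1588/379)/0.29 = 1.433/0.29 = 4.94 rad.
In degrees: β = 4.94 × 180/π = 283°.

β_min ≈ 283°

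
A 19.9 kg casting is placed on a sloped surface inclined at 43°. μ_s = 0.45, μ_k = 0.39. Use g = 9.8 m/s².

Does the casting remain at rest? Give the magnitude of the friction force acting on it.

N = m g cos θ = 143 N.
Down-slope weight component: m g sin θ = 133 N.
μ_s N = 64.2 N.
133 > 64.2 N, so it slides; kinetic friction f = μ_k N = 0.39×143 = 55.6 N.

f ≈ 55.6 N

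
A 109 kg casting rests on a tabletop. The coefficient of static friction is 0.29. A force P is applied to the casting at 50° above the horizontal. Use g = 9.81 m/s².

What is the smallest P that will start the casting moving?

N = m g − P sin α (the pull lifts the casting).
At impending slip, P cos α = μ_s N = μ_s (m g − P sin α).
Solving: P (cos α + μ_s sin α) = μ_s m g → P = 0.29×1070/(cos 50° + 0.29 sin 50°) = 310/0.8649 = 359 N.

P ≈ 359 N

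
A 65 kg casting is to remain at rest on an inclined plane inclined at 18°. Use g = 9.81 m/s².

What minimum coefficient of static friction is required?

At the slip threshold m g sin θ = μ_s m g cos θ, so μ_s,min = tan θ.
μ_s,min = tan 18° = 0.325.

μ_s,min ≈ 0.325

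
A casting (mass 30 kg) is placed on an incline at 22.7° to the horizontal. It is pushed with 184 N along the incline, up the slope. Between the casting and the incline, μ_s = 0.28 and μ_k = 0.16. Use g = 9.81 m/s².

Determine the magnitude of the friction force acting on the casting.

Perpendicular to the surface, N = m g cos θ = 30·9.81·cos 22.7° = 271.5 N.
For equilibrium along the incline the friction force must supply f = m g sin θ − P = 113.6 − 184 = -70.43 N (positive meaning up-slope).
The static-friction ceiling is μ_s N = 0.28 × 271.5 = 76.02 N.
Since |-70.43| ≤ 76.02 N, the casting remains in static equilibrium and friction takes exactly the required value.

f ≈ 70.4 N (down the incline)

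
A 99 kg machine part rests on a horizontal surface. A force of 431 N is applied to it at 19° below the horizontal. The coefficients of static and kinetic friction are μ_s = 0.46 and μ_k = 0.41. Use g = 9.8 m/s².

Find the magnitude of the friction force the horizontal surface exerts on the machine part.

The vertical component of P adds to the normal force: N = m g + P sin α = 970.2 + 140.3 = 1111 N.
Horizontally, friction must balance P cos α = 407.5 N.
μ_s N = 0.46 × 1111 = 510.8 N.
407.5 ≤ 510.8 N → static; friction equals the required 408 N.

f ≈ 408 N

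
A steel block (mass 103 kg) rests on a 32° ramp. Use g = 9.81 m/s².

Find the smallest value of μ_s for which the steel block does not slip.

μ_s,min ≈ 0.625

At the slip threshold m g sin θ = μ_s m g cos θ, so μ_s,min = tan θ.
μ_s,min = tan 32° = 0.625.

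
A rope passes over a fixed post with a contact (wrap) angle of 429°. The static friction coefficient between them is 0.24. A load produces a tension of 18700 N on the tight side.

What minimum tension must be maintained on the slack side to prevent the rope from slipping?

Capstan equation at impending slip: T_tight/T_slack = e^{μβ}.
β = 429° = 7.487 rad; e^{μβ} = e^{0.24×7.487} = 6.031.
T_slack = T_tight / e^{μβ} = 18700 / 6.031 = 3100 N.

T_min ≈ 3100 N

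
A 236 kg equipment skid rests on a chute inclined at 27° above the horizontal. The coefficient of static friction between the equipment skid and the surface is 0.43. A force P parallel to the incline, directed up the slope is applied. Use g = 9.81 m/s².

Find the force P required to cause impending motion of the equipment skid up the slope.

At impending motion up the slope, friction acts down-slope at its limit: f = μ_s N.
P is parallel to the surface, so N = m g cos θ = 2060 N.
Along the incline: P = m g sin θ + μ_s N = 1050 + 0.43×2060 = 1940 N.

P ≈ 1940 N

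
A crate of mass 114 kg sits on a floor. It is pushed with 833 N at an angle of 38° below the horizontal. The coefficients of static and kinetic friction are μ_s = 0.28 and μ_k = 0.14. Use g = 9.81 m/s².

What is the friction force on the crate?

f ≈ 228 N

Vertical equilibrium gives N = m g + P sin α = 1631 N.
The horizontal driving force is P cos α = 656.4 N, so equilibrium needs friction f = 656.4 N.
The static-friction limit is μ_s N = 456.7 N.
656.4 > 456.7 N → the crate slides; f = μ_k N = 0.14×1631 = 228 N.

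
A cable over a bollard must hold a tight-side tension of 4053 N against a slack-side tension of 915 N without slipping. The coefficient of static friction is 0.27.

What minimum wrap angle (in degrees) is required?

β_min ≈ 316°

T₂/T₁ = e^{μβ} → β = ln(T₂/T₁)/μ.
β = ln(4053/915)/0.27 = 1.488/0.27 = 5.512 rad.
In degrees: β = 5.512 × 180/π = 316°.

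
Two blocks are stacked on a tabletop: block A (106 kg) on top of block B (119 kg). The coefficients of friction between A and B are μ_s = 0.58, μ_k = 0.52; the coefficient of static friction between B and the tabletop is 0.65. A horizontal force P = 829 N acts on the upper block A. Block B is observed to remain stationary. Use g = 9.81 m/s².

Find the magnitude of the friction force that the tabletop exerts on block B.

Normal force at the A–B interface: N₁ = m_A g = 1040 N.
Maximum static friction on A from B: μ_s N₁ = 0.58×1040 = 603.1 N.
Since P = 829 N > 603.1 N, A slides on B; the A–B friction is kinetic: f₁ = μ_k N₁ = 0.52×1040 = 541 N.
By Newton's third law B feels 541 N forward from A. With B stationary, the floor's static friction on B balances it: f₂ = 541 N (well within μ_s(m_A+m_B)g = 1435 N).

f ≈ 541 N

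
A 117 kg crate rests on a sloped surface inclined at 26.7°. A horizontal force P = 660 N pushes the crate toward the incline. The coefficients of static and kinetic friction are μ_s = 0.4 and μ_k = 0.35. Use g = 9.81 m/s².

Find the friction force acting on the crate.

Normal direction: N = m g cos θ + P sin θ = 1322 N.
Along the incline, the net driving force (taking up-slope positive) is P cos θ − m g sin θ = 589.6 − 515.7 = 73.91 N, so equilibrium requires friction f = -73.91 N (down-slope).
The limit of static friction is μ_s N = 528.8 N.
|f_req| = 73.91 ≤ 528.8 N → the crate is in equilibrium; friction equals the required value.

f ≈ 73.9 N (down the incline)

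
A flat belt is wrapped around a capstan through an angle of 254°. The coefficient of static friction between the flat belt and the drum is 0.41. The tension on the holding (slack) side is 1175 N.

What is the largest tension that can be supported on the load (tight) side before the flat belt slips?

At impending slip the capstan equation gives T₂/T₁ = e^{μβ} with β in radians.
β = 254° × π/180 = 4.433 rad.
e^{μβ} = e^{0.41×4.433} = 6.157.
T₂ = T₁ · e^{μβ} = 1175 × 6.157 = 7230 N.

T_max ≈ 7230 N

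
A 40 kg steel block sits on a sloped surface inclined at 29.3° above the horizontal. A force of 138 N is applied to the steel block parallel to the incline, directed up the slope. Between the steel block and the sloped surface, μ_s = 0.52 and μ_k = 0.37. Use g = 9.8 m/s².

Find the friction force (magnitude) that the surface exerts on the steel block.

f ≈ 53.8 N (up the incline)

The normal reaction is N = m g cos θ = 341.9 N.
Parallel to the incline, ΣF = 0 gives f = m g sin θ − P = 191.8 − 138 = 53.84 N (up-slope positive).
Maximum static friction available: μ_s N = 0.52 × 341.9 = 177.8 N.
Since |53.84| ≤ 177.8 N, the steel block remains in static equilibrium and friction takes exactly the required value.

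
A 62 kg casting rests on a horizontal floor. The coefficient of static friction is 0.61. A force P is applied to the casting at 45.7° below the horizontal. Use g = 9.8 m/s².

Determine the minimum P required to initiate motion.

N = m g + P sin α (the push presses the casting into the horizontal floor).
At impending slip, P cos α = μ_s N = μ_s (m g + P sin α).
Solving: P (cos α − μ_s sin α) = μ_s m g → P = 0.61×608/(cos 45.7° − 0.61 sin 45.7°) = 371/0.2618 = 1420 N.

P ≈ 1420 N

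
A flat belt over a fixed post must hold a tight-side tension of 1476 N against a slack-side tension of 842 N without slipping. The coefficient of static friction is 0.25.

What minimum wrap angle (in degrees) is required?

β_min ≈ 129°

T₂/T₁ = e^{μβ} → β = ln(T₂/T₁)/μ.
β = ln(1476/842)/0.25 = 0.5613/0.25 = 2.245 rad.
In degrees: β = 2.245 × 180/π = 129°.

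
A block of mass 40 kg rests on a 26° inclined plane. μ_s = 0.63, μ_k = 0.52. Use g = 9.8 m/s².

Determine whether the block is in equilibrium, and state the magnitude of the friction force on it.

N = m g cos θ = 352 N.
Down-slope weight component: m g sin θ = 172 N.
μ_s N = 222 N.
172 ≤ 222 N, so it stays put; friction = 172 N.

f ≈ 172 N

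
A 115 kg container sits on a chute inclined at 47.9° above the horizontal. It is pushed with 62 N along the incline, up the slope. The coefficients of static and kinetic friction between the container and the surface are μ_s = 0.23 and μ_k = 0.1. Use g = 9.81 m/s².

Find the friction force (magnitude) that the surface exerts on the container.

f ≈ 75.6 N (up the incline)

The normal reaction is N = m g cos θ = 756.3 N.
The friction needed for equilibrium is m g sin θ − P = 837.1 − 62 = 775.1 N, measured positive up-slope.
The static-friction ceiling is μ_s N = 0.23 × 756.3 = 174 N.
Since |775.1| > 174 N, static friction cannot hold it; the container slides down the incline and kinetic friction applies: f = μ_k N = 0.1 × 756.3 = 75.6 N.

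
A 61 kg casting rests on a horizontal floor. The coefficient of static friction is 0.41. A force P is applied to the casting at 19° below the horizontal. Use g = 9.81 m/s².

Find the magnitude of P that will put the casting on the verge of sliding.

P ≈ 302 N

N = m g + P sin α (the push presses the casting into the horizontal floor).
At impending slip, P cos α = μ_s N = μ_s (m g + P sin α).
Solving: P (cos α − μ_s sin α) = μ_s m g → P = 0.41×598/(cos 19° − 0.41 sin 19°) = 245/0.812 = 302 N.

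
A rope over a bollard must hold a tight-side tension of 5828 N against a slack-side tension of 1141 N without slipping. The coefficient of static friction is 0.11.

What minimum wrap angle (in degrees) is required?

T₂/T₁ = e^{μβ} → β = ln(T₂/T₁)/μ.
β = ln(5828/1141)/0.11 = 1.631/0.11 = 14.83 rad.
In degrees: β = 14.83 × 180/π = 849°.

β_min ≈ 849°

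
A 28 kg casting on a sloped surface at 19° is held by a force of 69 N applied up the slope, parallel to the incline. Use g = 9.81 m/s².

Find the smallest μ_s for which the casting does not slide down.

μ_s,min ≈ 0.0787

N = m g cos θ = 259.7 N.
Friction must make up the shortfall along the incline: f = m g sin θ − P = 89.43 − 69 = 20.43 N.
At the threshold f = μ_s N, so μ_s,min = 20.43/259.7 = 0.0787.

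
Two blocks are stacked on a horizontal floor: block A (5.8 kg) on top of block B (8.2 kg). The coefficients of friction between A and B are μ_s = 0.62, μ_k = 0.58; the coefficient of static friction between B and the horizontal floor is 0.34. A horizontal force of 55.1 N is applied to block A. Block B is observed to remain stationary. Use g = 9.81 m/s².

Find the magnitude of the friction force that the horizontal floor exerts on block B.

f ≈ 33 N

Between the blocks, N₁ = m_A g = 56.9 N.
Maximum static friction on A from B: μ_s N₁ = 0.62×56.9 = 35.28 N.
P = 55.1 N exceeds that limit, so A slips over B and the interface friction becomes kinetic: f₁ = μ_k N₁ = 0.58×56.9 = 33 N.
By Newton's third law B feels 33 N forward from A. With B stationary, the floor's static friction on B balances it: f₂ = 33 N (well within μ_s(m_A+m_B)g = 46.7 N).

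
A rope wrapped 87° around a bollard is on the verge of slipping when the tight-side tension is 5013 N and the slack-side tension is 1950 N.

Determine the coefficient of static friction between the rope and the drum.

T₂/T₁ = e^{μβ} → μ = ln(T₂/T₁)/β.
β = 87° = 1.518 rad.
μ = ln(5013/1950)/1.518 = ln(2.571)/1.518 = 0.622.

μ ≈ 0.622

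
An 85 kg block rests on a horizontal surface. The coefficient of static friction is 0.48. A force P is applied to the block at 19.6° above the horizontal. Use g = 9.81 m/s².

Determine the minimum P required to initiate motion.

N = m g − P sin α (the pull lifts the block).
At impending slip, P cos α = μ_s N = μ_s (m g − P sin α).
Solving: P (cos α + μ_s sin α) = μ_s m g → P = 0.48×834/(cos 19.6° + 0.48 sin 19.6°) = 400/1.103 = 363 N.

P ≈ 363 N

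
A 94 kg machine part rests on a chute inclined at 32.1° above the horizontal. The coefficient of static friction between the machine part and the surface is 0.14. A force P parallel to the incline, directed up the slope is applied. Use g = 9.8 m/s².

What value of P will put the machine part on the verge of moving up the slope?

At impending motion up the slope, friction acts down-slope at its limit: f = μ_s N.
P is parallel to the surface, so N = m g cos θ = 780 N.
Along the incline: P = m g sin θ + μ_s N = 490 + 0.14×780 = 599 N.

P ≈ 599 N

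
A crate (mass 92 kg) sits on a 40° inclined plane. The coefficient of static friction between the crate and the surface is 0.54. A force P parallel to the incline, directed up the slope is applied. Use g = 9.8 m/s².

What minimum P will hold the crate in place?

The crate tends to slide down (tan θ > μ_s), so at the point of impending slip friction acts up-slope at its limit: f = μ_s N.
P is parallel to the surface, so N = m g cos θ = 691 N.
Along the incline: P + μ_s N = m g sin θ, so P = 580 − 0.54×691 = 207 N.

P_min ≈ 207 N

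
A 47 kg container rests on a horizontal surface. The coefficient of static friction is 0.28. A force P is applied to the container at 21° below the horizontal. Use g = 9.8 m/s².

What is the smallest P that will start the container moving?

N = m g + P sin α (the push presses the container into the horizontal surface).
At impending slip, P cos α = μ_s N = μ_s (m g + P sin α).
Solving: P (cos α − μ_s sin α) = μ_s m g → P = 0.28×461/(cos 21° − 0.28 sin 21°) = 129/0.8332 = 155 N.

P ≈ 155 N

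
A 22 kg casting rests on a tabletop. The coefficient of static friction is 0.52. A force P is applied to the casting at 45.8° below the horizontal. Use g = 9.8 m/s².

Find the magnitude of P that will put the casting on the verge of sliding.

P ≈ 346 N

N = m g + P sin α (the push presses the casting into the tabletop).
At impending slip, P cos α = μ_s N = μ_s (m g + P sin α).
Solving: P (cos α − μ_s sin α) = μ_s m g → P = 0.52×216/(cos 45.8° − 0.52 sin 45.8°) = 112/0.3244 = 346 N.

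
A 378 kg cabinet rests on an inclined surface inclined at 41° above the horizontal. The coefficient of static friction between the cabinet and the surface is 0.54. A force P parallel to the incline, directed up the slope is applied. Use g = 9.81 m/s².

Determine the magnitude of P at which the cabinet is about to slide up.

P ≈ 3940 N

At impending motion up the slope, friction acts down-slope at its limit: f = μ_s N.
P is parallel to the surface, so N = m g cos θ = 2800 N.
Along the incline: P = m g sin θ + μ_s N = 2430 + 0.54×2800 = 3940 N.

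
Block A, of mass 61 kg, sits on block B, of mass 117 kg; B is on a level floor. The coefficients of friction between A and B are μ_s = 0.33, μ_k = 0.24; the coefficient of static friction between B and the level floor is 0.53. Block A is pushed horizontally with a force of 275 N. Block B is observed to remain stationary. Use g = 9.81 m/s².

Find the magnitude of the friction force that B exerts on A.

The normal force B exerts on A is simply A's weight, N₁ = 598.4 N.
Maximum static friction on A from B: μ_s N₁ = 0.33×598.4 = 197.5 N.
P = 275 N exceeds that limit, so A slips over B and the interface friction becomes kinetic: f₁ = μ_k N₁ = 0.24×598.4 = 144 N.
By Newton's third law B feels 144 N forward from A. With B stationary, the floor's static friction on B balances it: f₂ = 144 N (well within μ_s(m_A+m_B)g = 925.5 N).

f ≈ 144 N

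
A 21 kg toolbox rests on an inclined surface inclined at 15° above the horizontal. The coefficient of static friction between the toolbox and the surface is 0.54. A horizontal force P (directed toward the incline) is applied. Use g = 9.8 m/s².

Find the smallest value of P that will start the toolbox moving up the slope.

At impending motion up the slope, friction acts down-slope at its limit: f = μ_s N.
Perpendicular to the incline: N = m g cos θ + P sin θ.
Along the incline: P cos θ = m g sin θ + μ_s N = m g sin θ + μ_s (m g cos θ + P sin θ).
Solving, P (cos θ − μ_s sin θ) = m g (sin θ + μ_s cos θ), so P = 21×9.8×(sin 15° + 0.54 cos 15°)/(cos 15° − 0.54 sin 15°) = 206×0.7804/0.8262 = 194 N.

P ≈ 194 N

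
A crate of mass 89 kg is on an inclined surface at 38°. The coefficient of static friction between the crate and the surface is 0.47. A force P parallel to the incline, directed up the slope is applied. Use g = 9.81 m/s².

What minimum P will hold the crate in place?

The crate tends to slide down (tan θ > μ_s), so at the point of impending slip friction acts up-slope at its limit: f = μ_s N.
P is parallel to the surface, so N = m g cos θ = 688 N.
Along the incline: P + μ_s N = m g sin θ, so P = 538 − 0.47×688 = 214 N.

P_min ≈ 214 N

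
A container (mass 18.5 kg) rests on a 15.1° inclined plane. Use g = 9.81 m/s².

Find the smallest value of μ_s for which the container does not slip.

μ_s,min ≈ 0.27

At the slip threshold m g sin θ = μ_s m g cos θ, so μ_s,min = tan θ.
μ_s,min = tan 15.1° = 0.27.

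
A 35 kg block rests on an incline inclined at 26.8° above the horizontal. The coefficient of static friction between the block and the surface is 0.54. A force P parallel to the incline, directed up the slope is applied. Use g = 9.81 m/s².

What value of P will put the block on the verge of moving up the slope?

P ≈ 320 N

At impending motion up the slope, friction acts down-slope at its limit: f = μ_s N.
P is parallel to the surface, so N = m g cos θ = 306 N.
Along the incline: P = m g sin θ + μ_s N = 155 + 0.54×306 = 320 N.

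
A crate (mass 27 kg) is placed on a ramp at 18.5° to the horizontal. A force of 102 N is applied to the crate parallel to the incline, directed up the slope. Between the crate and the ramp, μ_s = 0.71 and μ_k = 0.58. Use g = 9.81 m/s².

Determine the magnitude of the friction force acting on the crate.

f ≈ 18 N (down the incline)

Normal force: N = m g cos θ = 27 × 9.81 × cos 18.5° = 251.2 N.
The friction needed for equilibrium is m g sin θ − P = 84.04 − 102 = -17.96 N, measured positive up-slope.
Static friction can supply at most μ_s N = 178.3 N.
Since |-17.96| ≤ 178.3 N, no slip — friction simply equals what equilibrium demands.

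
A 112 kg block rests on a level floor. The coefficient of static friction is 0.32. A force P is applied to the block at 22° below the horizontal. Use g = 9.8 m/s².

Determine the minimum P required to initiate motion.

N = m g + P sin α (the push presses the block into the level floor).
At impending slip, P cos α = μ_s N = μ_s (m g + P sin α).
Solving: P (cos α − μ_s sin α) = μ_s m g → P = 0.32×1100/(cos 22° − 0.32 sin 22°) = 351/0.8073 = 435 N.

P ≈ 435 N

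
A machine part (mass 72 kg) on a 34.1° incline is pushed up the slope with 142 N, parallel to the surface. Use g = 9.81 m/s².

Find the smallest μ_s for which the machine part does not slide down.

μ_s,min ≈ 0.434

N = m g cos θ = 584.9 N.
Friction must make up the shortfall along the incline: f = m g sin θ − P = 396 − 142 = 254 N.
At the threshold f = μ_s N, so μ_s,min = 254/584.9 = 0.434.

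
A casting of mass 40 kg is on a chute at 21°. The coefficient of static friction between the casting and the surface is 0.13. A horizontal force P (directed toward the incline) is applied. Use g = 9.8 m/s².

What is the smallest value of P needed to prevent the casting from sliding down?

The casting tends to slide down (tan θ > μ_s), so at the point of impending slip friction acts up-slope at its limit: f = μ_s N.
Perpendicular to the incline: N = m g cos θ + P sin θ.
Along the incline: P cos θ + μ_s N = m g sin θ, i.e. P cos θ + μ_s (m g cos θ + P sin θ) = m g sin θ.
Solving, P (cos θ + μ_s sin θ) = m g (sin θ − μ_s cos θ), so P = 392×0.237/0.9802 = 94.8 N.

P_min ≈ 94.8 N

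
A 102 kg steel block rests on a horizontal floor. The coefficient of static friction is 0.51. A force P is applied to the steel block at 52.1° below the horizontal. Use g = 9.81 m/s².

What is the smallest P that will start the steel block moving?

N = m g + P sin α (the push presses the steel block into the horizontal floor).
At impending slip, P cos α = μ_s N = μ_s (m g + P sin α).
Solving: P (cos α − μ_s sin α) = μ_s m g → P = 0.51×1000/(cos 52.1° − 0.51 sin 52.1°) = 510/0.2119 = 2410 N.

P ≈ 2410 N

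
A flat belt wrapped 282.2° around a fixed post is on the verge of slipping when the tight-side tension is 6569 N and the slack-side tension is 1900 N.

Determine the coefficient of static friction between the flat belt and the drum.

T₂/T₁ = e^{μβ} → μ = ln(T₂/T₁)/β.
β = 282.2° = 4.925 rad.
μ = ln(6569/1900)/4.925 = ln(3.457)/4.925 = 0.252.

μ ≈ 0.252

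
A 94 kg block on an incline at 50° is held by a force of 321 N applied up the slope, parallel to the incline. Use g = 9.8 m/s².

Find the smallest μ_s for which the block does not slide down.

μ_s,min ≈ 0.65

N = m g cos θ = 592.1 N.
Friction must make up the shortfall along the incline: f = m g sin θ − P = 705.7 − 321 = 384.7 N.
At the threshold f = μ_s N, so μ_s,min = 384.7/592.1 = 0.65.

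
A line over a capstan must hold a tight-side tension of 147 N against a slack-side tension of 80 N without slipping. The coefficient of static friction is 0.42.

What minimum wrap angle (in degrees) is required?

β_min ≈ 83°

T₂/T₁ = e^{μβ} → β = ln(T₂/T₁)/μ.
β = ln(147/80)/0.42 = 0.6084/0.42 = 1.449 rad.
In degrees: β = 1.449 × 180/π = 83°.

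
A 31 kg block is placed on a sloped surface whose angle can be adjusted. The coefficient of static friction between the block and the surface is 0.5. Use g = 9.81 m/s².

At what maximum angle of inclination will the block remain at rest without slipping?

θ_max ≈ 26.6°

At the slip threshold, m g sin θ = μ_s · m g cos θ, so tan θ = μ_s.
θ_max = arctan(0.5) = 26.6°.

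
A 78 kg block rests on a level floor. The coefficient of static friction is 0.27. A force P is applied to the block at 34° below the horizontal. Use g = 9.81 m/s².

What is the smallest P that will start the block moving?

P ≈ 305 N

N = m g + P sin α (the push presses the block into the level floor).
At impending slip, P cos α = μ_s N = μ_s (m g + P sin α).
Solving: P (cos α − μ_s sin α) = μ_s m g → P = 0.27×765/(cos 34° − 0.27 sin 34°) = 207/0.6781 = 305 N.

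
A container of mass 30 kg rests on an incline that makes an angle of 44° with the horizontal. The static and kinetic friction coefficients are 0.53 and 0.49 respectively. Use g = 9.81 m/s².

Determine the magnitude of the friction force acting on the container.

Perpendicular to the surface, N = m g cos θ = 30·9.81·cos 44° = 211.7 N.
Along the slope the weight component is m g sin θ = 204.4 N; friction must supply exactly this, acting up-slope.
Maximum static friction available: μ_s N = 0.53 × 211.7 = 112.2 N.
|204.4| exceeds 112.2 N, so the container slips down-slope; friction is kinetic, f = μ_k N = 0.49×211.7 = 104 N.

f ≈ 104 N (up the incline)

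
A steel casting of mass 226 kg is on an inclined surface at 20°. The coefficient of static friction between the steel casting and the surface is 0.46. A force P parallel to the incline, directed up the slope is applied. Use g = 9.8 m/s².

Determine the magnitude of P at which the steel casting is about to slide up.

At impending motion up the slope, friction acts down-slope at its limit: f = μ_s N.
P is parallel to the surface, so N = m g cos θ = 2080 N.
Along the incline: P = m g sin θ + μ_s N = 758 + 0.46×2080 = 1710 N.

P ≈ 1710 N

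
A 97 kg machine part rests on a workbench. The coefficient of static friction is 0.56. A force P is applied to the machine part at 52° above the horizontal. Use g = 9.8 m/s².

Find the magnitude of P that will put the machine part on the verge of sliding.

P ≈ 504 N

N = m g − P sin α (the pull lifts the machine part).
At impending slip, P cos α = μ_s N = μ_s (m g − P sin α).
Solving: P (cos α + μ_s sin α) = μ_s m g → P = 0.56×951/(cos 52° + 0.56 sin 52°) = 532/1.057 = 504 N.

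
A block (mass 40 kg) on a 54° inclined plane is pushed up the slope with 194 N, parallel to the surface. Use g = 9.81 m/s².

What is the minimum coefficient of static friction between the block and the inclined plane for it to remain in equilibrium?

μ_s,min ≈ 0.535

N = m g cos θ = 230.6 N.
Friction must make up the shortfall along the incline: f = m g sin θ − P = 317.5 − 194 = 123.5 N.
At the threshold f = μ_s N, so μ_s,min = 123.5/230.6 = 0.535.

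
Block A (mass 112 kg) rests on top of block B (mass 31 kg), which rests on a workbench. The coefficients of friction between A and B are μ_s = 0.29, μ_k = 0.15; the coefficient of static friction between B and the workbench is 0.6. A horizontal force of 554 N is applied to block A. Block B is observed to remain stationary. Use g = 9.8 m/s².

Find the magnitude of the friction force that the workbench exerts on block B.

The normal force B exerts on A is simply A's weight, N₁ = 1098 N.
Maximum static friction on A from B: μ_s N₁ = 0.29×1098 = 318.3 N.
Since P = 554 N > 318.3 N, A slides on B; the A–B friction is kinetic: f₁ = μ_k N₁ = 0.15×1098 = 165 N.
B experiences an equal 165 N forward from A (third law). B is in equilibrium, so the floor supplies f₂ = 165 N of static friction (limit μ_s(m_A+m_B)g = 840.8 N, not exceeded).

f ≈ 165 N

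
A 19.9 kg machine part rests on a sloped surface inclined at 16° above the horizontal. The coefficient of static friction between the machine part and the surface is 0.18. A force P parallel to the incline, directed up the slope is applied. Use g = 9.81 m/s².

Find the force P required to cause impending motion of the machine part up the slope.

P ≈ 87.6 N

At impending motion up the slope, friction acts down-slope at its limit: f = μ_s N.
P is parallel to the surface, so N = m g cos θ = 188 N.
Along the incline: P = m g sin θ + μ_s N = 53.8 + 0.18×188 = 87.6 N.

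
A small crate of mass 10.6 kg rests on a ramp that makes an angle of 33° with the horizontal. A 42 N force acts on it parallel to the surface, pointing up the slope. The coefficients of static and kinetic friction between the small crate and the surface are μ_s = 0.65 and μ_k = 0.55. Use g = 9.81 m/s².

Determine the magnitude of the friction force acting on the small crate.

f ≈ 14.6 N (up the incline)

The normal reaction is N = m g cos θ = 87.21 N.
For equilibrium along the incline the friction force must supply f = m g sin θ − P = 56.63 − 42 = 14.63 N (positive meaning up-slope).
Maximum static friction available: μ_s N = 0.65 × 87.21 = 56.69 N.
Since |14.63| ≤ 56.69 N, static friction is sufficient; f equals the required value, not μ_s N.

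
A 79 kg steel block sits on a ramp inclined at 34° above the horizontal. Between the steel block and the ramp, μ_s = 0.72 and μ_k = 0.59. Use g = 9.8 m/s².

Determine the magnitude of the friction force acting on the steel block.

Perpendicular to the surface, N = m g cos θ = 79·9.8·cos 34° = 641.8 N.
Along the slope the weight component is m g sin θ = 432.9 N; friction must supply exactly this, acting up-slope.
Maximum static friction available: μ_s N = 0.72 × 641.8 = 462.1 N.
Since |432.9| ≤ 462.1 N, no slip — friction simply equals what equilibrium demands.

f ≈ 433 N (up the incline)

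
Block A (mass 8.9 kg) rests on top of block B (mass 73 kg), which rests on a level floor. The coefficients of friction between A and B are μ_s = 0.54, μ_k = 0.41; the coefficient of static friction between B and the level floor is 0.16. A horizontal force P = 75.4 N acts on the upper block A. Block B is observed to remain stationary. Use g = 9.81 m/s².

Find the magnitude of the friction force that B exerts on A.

f ≈ 35.8 N

Between the blocks, N₁ = m_A g = 87.31 N.
Maximum static friction on A from B: μ_s N₁ = 0.54×87.31 = 47.15 N.
Since P = 75.4 N > 47.15 N, A slides on B; the A–B friction is kinetic: f₁ = μ_k N₁ = 0.41×87.31 = 35.8 N.
B experiences an equal 35.8 N forward from A (third law). B is in equilibrium, so the floor supplies f₂ = 35.8 N of static friction (limit μ_s(m_A+m_B)g = 128.6 N, not exceeded).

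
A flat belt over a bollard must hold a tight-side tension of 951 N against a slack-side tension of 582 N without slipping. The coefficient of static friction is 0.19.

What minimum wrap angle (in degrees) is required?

T₂/T₁ = e^{μβ} → β = ln(T₂/T₁)/μ.
β = ln(951/582)/0.19 = 0.491/0.19 = 2.584 rad.
In degrees: β = 2.584 × 180/π = 148°.

β_min ≈ 148°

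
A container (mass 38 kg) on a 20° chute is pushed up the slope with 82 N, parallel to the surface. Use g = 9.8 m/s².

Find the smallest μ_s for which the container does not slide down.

N = m g cos θ = 349.9 N.
Friction must make up the shortfall along the incline: f = m g sin θ − P = 127.4 − 82 = 45.37 N.
At the threshold f = μ_s N, so μ_s,min = 45.37/349.9 = 0.13.

μ_s,min ≈ 0.13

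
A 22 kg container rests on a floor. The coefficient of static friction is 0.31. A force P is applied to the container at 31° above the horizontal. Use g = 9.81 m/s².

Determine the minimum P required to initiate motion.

P ≈ 65.8 N

N = m g − P sin α (the pull lifts the container).
At impending slip, P cos α = μ_s N = μ_s (m g − P sin α).
Solving: P (cos α + μ_s sin α) = μ_s m g → P = 0.31×216/(cos 31° + 0.31 sin 31°) = 66.9/1.017 = 65.8 N.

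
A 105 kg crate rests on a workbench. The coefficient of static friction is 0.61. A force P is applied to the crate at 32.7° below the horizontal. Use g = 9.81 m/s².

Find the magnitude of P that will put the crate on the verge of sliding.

P ≈ 1230 N

N = m g + P sin α (the push presses the crate into the workbench).
At impending slip, P cos α = μ_s N = μ_s (m g + P sin α).
Solving: P (cos α − μ_s sin α) = μ_s m g → P = 0.61×1030/(cos 32.7° − 0.61 sin 32.7°) = 628/0.512 = 1230 N.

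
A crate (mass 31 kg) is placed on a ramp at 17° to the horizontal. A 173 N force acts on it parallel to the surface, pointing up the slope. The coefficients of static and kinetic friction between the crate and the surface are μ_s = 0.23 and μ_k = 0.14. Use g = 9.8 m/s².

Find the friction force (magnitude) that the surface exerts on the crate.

Perpendicular to the surface, N = m g cos θ = 31·9.8·cos 17° = 290.5 N.
For equilibrium along the incline the friction force must supply f = m g sin θ − P = 88.82 − 173 = -84.18 N (positive meaning up-slope).
Static friction can supply at most μ_s N = 66.82 N.
|-84.18| exceeds 66.82 N, so the crate slips up-slope; friction is kinetic, f = μ_k N = 0.14×290.5 = 40.7 N.

f ≈ 40.7 N (down the incline)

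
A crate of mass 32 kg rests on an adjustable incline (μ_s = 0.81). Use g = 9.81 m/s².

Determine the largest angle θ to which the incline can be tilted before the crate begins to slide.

At the slip threshold, m g sin θ = μ_s · m g cos θ, so tan θ = μ_s.
θ_max = arctan(0.81) = 39°.

θ_max ≈ 39°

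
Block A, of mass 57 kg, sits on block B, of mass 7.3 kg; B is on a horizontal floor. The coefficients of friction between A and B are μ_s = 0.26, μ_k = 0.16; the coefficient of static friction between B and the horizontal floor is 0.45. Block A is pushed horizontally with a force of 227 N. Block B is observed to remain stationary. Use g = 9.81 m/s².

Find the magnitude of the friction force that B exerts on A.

f ≈ 89.5 N

Between the blocks, N₁ = m_A g = 559.2 N.
So the A–B interface can sustain at most μ_s N₁ = 145.4 N of static friction.
Since P = 227 N > 145.4 N, A slides on B; the A–B friction is kinetic: f₁ = μ_k N₁ = 0.16×559.2 = 89.5 N.
By Newton's third law B feels 89.5 N forward from A. With B stationary, the floor's static friction on B balances it: f₂ = 89.5 N (well within μ_s(m_A+m_B)g = 283.9 N).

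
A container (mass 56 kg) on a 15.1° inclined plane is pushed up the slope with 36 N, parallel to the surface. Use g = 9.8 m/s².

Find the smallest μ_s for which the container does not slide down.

N = m g cos θ = 529.9 N.
Friction must make up the shortfall along the incline: f = m g sin θ − P = 143 − 36 = 107 N.
At the threshold f = μ_s N, so μ_s,min = 107/529.9 = 0.202.

μ_s,min ≈ 0.202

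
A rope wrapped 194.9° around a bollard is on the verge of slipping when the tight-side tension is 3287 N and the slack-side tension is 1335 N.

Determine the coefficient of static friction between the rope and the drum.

T₂/T₁ = e^{μβ} → μ = ln(T₂/T₁)/β.
β = 194.9° = 3.402 rad.
μ = ln(3287/1335)/3.402 = ln(2.462)/3.402 = 0.265.

μ ≈ 0.265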